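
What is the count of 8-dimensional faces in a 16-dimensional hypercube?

An n-cube has C(n,k)·2^(n-k) k-faces. Here C(16,8)·2^8 = 12870·256 = 3294720.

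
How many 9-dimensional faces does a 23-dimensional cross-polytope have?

f_9(23-orthoplex) = 2^10 · (23 choose 10) = 1171523584.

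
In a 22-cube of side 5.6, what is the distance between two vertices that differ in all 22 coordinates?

Diagonal = √22 · 5.6 ≈ 26.2663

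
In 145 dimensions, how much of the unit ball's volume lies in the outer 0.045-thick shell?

V(inner)/V(outer) = ((1-0.045)/1)^145 ≈ 0.00126, so the shell fraction is 0.99874.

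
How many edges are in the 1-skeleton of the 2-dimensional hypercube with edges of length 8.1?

The 2-cube has n·2^(n-1) = 2·2^1 = 2·2 = 4 edges.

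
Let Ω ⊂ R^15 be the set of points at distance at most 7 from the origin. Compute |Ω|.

V_15(7) = π^(15/2) · (7)^15 / Γ(15/2 + 1) = 173625106649344·π^7/289575 ≈ 1.81093e+12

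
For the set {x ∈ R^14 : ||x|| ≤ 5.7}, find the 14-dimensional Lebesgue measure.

V_14(5.7) = π^(14/2) · (5.7)^14 / Γ(14/2 + 1) ≈ 2.29016e+10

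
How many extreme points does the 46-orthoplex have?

The vertices are ±e_1, ..., ±e_46, so there are 2·46 = 92.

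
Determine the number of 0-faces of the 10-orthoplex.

f_0(10-orthoplex) = 2^1 · (10 choose 1) = 20.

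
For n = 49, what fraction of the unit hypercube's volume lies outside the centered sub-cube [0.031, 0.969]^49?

Shell fraction = 1 - (1-0.062)^49 ≈ 0.956555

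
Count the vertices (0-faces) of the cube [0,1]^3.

An n-cube has 2^n vertices; for n = 3 that is 2^3 = 8.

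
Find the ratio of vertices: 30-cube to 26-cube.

The 30-cube has 2^30 = 1073741824 vertices. The 26-cube has 2^26 = 67108864 vertices. Ratio: 1073741824/67108864 = 16.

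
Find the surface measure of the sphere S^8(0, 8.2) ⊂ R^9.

S = n·V_n(r)/r = 9·V_9(8.2)/8.2 (volume-to-surface relation), giving 6.06836e+08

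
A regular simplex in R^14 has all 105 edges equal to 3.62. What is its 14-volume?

Volume = 3.62^14 · √(15/2^14) / 14! ≈ 2.30328e-05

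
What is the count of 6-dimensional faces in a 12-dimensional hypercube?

f_6(12-cube) = (12 choose 6) · 2^6 = 59136.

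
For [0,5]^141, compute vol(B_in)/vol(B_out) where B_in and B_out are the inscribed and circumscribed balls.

V_in / V_out = (r_in/r_out)^141 = (1/√141)^141 = 141^(-141/2) ≈ 3.02032e-152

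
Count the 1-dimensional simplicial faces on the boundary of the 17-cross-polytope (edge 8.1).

f_1(17-orthoplex) = 2^2 · (17 choose 2) = 544.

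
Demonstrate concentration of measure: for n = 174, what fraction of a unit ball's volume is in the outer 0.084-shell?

1 - (1-0.084)^174 ≈ 0.9999997657 ≈ 99.999977%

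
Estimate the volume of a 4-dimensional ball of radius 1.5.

The n-ball volume is π^(n/2)·r^n/Γ(n/2+1). With n=4, r=1.5: V = 81·π^2/32 ≈ 24.9824.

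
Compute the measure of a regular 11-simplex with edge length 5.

V_11 = √(12) · 5^11 / (11! · 2^(11/2)) ≈ 0.0936354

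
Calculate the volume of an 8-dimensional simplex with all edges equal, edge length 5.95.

V = (5.95^8 / 8!) · √((8+1) / 2^8) ≈ 7.30494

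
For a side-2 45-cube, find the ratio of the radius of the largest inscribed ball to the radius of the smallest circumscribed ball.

Ratio = (s/2)/(s√45/2) = 45^(-1/2) ≈ 0.149071.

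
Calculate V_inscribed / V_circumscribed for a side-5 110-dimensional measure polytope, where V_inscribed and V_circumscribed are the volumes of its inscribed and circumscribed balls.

V_in/V_out = n^(-n/2) = 110^(-110/2) ≈ 5.28935e-113.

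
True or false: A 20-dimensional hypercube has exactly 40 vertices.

False. The 20-cube has 2^20 = 1048576 vertices.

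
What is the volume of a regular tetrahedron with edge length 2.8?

Volume = (√2/12) · 2.8³ = 2.58707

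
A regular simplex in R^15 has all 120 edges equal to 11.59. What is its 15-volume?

Volume = 11.59^15 · √(16/2^15) / 15! ≈ 154.556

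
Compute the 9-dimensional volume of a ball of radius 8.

V_9(8) = π^(9/2) · (8)^9 / Γ(9/2 + 1) = 4294967296·π^4/945 ≈ 4.42718e+08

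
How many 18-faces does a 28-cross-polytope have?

Number of 18-faces = 2^(18+1) · C(28,18+1) = 524288 · 6906900 = 3621204787200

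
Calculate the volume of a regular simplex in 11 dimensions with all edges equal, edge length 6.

V = (6^11 / 11!) · √((11+1) / 2^11) ≈ 0.695719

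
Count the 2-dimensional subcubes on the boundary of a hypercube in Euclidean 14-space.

Number of 2-faces = C(14,2) · 2^(14-2) = 91 · 4096 = 372736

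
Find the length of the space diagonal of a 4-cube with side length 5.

d = √(5² + 5² + ... + 5²) [4 terms] = √(4·5²) = 5√4 = 10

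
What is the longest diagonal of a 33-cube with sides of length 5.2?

d = √(5.2² + 5.2² + ... + 5.2²) [33 terms] = √(33·5.2²) = 5.2√33 ≈ 29.8717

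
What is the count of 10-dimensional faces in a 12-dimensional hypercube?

Choose 10 of 12 axes to span the face (C(12,10) = 66 ways), then fix each of the remaining 2 coordinates at one of its two extreme values (2^2 = 4 ways): 66·4 = 264.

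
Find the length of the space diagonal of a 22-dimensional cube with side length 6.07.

||(6.07,6.07,...,6.07)|| = √(22)·6.07 ≈ 28.4708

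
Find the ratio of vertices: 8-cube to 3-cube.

The 8-cube has 2^8 = 256 vertices. The 3-cube has 2^3 = 8 vertices. Ratio: 256/8 = 32.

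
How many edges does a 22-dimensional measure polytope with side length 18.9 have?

An n-cube has n·2^(n-1) edges. With n = 22: 22·2097152 = 46137344.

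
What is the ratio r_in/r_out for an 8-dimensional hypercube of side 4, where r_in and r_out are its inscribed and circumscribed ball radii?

For an n-cube of any side s, the inradius is s/2 and the circumradius is s√n/2, so the ratio is 1/√8 ≈ 0.353553.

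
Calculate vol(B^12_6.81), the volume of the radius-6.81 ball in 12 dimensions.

The n-ball volume is π^(n/2)·r^n/Γ(n/2+1). With n=12, r=6.81: V ≈ 1.32841e+10.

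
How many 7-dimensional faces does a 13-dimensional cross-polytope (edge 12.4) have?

Each 7-face is the convex hull of 8 vertices, one chosen as ±e_i from each of 8 distinct axes: 2^8·C(13,8) = 329472.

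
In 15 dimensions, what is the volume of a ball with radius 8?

The n-ball volume is π^(n/2)·r^n/Γ(n/2+1). With n=15, r=8: V = 9007199254740992·π^7/2027025 ≈ 1.34208e+13.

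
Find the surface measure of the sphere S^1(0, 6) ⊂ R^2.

S_2(6) = 2·π^(2/2)·(6)^1 / Γ(2/2) = 2πr = 2π·6 ≈ 37.6991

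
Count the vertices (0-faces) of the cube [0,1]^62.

The 62-cube has 2^62 = 4611686018427387904 vertices.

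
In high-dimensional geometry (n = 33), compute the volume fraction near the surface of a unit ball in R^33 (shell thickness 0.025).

1 - (1-0.025)^33 ≈ 0.566337 ≈ 56.63%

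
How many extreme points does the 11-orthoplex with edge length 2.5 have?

An n-cross-polytope has 2n vertices; here n = 11, giving 22.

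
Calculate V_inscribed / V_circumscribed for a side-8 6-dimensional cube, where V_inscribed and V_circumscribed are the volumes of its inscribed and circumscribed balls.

Volume scales as r^n, and r_in/r_out = 1/√6, giving (1/√6)^6 ≈ 0.00462963.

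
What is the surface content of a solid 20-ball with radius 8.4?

S = n·V_n(r)/r = 20·V_20(8.4)/8.4 (volume-to-surface relation), giving 1.87963e+17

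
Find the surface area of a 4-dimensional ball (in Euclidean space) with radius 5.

|∂B_4(5)| = 250·π^2 ≈ 2467.4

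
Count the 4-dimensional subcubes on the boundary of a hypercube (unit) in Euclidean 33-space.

f_4(33-cube) = (33 choose 4) · 2^29 = 21968757719040.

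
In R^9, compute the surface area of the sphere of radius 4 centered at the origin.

|∂B_9(4)| = 2097152·π^4/105 ≈ 1.94554e+06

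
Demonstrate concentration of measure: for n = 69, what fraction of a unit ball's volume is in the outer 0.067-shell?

1 - (1-0.067)^69 ≈ 0.991647 ≈ 99.16%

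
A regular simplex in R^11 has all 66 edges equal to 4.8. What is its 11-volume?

V = (4.8^11 / 11!) · √((11+1) / 2^11) ≈ 0.0597618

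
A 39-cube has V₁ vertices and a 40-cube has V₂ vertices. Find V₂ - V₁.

V₁ = 2^39 = 549755813888. V₂ = 2^40 = 1099511627776. V₂ - V₁ = 549755813888.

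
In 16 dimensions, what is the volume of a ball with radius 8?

V_16(8) = π^(16/2) · (8)^16 / Γ(16/2 + 1) = 2199023255552·π^8/315 ≈ 6.62397e+13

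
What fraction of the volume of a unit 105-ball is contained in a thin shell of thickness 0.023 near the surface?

Shell fraction = 1 - (1-0.023)^105 ≈ 0.913118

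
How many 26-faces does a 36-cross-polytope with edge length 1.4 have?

f_26(36-orthoplex) = 2^27 · (36 choose 27) = 12635697148067840.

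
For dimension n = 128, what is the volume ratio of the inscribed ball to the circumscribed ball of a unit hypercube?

V_in / V_out = (r_in/r_out)^128 = (1/√128)^128 = 128^(-128/2) ≈ 1.37582e-135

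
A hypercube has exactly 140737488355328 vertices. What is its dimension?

Since 2^n = 140737488355328, we have n = 47.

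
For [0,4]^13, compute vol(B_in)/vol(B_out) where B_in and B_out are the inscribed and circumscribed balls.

V_in/V_out = n^(-n/2) = 13^(-13/2) ≈ 5.74603e-08.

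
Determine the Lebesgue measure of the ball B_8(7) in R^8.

The n-ball volume is π^(n/2)·r^n/Γ(n/2+1). With n=8, r=7: V = 5764801·π^4/24 ≈ 2.33977e+07.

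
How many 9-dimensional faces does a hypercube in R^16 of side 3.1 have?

Choose 9 of 16 axes to span the face (C(16,9) = 11440 ways), then fix each of the remaining 7 coordinates at one of its two extreme values (2^7 = 128 ways): 11440·128 = 1464320.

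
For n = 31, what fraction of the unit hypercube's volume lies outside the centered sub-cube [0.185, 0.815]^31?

1 - (1 - 2·0.185)^31 = 1 - 0.63^31 ≈ 0.9999993981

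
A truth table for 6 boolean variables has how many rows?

An n-cube has 2^n vertices; for n = 6 that is 2^6 = 64.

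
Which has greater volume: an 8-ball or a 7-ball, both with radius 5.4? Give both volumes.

V_8(5.4) ≈ 2.93453e+06. V_7(5.4) ≈ 632611. The 8-ball is larger.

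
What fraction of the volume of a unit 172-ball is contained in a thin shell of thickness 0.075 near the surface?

1 - (1-0.075)^172 ≈ 0.999998499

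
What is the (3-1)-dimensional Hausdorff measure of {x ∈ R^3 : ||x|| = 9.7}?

The surface area of an n-ball is 2π^(n/2) r^(n-1) / Γ(n/2). For n=3, r=9.7: 4πr² = 4π·(9.7)² ≈ 1182.37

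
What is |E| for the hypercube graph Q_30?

An n-cube has n·2^(n-1) edges. With n = 30: 30·536870912 = 16106127360.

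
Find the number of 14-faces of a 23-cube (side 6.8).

f_14(23-cube) = (23 choose 14) · 2^9 = 418401280.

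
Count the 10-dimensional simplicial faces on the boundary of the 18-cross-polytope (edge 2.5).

f_10(18-orthoplex) = 2^11 · (18 choose 11) = 65175552.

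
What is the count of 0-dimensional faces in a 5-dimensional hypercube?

Choose 0 of 5 axes to span the face (C(5,0) = 1 way), then fix each of the remaining 5 coordinates at one of its two extreme values (2^5 = 32 ways): 1·32 = 32.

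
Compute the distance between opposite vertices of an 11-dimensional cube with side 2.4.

d = √(2.4² + 2.4² + ... + 2.4²) [11 terms] = √(11·2.4²) = 2.4√11 ≈ 7.9599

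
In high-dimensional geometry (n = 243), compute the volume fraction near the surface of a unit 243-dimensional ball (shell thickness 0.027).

1 - (1-0.027)^243 ≈ 0.998708 ≈ 99.87%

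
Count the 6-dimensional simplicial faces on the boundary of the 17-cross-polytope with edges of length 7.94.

An n-cross-polytope has 2^(k+1)·C(n,k+1) k-faces. Here 2^7·C(17,7) = 128·19448 = 2489344.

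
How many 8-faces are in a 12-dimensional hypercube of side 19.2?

Choose 8 of 12 axes to span the face (C(12,8) = 495 ways), then fix each of the remaining 4 coordinates at one of its two extreme values (2^4 = 16 ways): 495·16 = 7920.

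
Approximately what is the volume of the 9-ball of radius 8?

V = 4294967296·π^4/945 ≈ 4.42718e+08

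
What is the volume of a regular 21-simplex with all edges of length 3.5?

V = (3.5^21 / 21!) · √((21+1) / 2^21) ≈ 1.68842e-11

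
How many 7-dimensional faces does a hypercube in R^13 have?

f_7(13-cube) = (13 choose 7) · 2^6 = 109824.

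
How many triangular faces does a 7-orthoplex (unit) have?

An n-cross-polytope has 2^(k+1)·C(n,k+1) k-faces. Here 2^3·C(7,3) = 8·35 = 280.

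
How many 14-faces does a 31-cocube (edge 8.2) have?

An n-cross-polytope has 2^(k+1)·C(n,k+1) k-faces. Here 2^15·C(31,15) = 32768·300540195 = 9848101109760.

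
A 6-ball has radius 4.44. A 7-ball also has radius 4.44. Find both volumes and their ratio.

V_6(4.44) ≈ 39591. V_7(4.44) ≈ 160717. Ratio V_6/V_7 ≈ 0.2463.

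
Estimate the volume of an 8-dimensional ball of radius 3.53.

V_8(3.53) = π^(8/2) · (3.53)^8 / Γ(8/2 + 1) ≈ 97855.6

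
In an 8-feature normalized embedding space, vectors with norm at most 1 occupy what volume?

V = π^4/24 ≈ 4.05871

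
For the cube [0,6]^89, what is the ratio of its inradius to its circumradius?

r_in / r_out = (6/2) / (6√89/2) = 1/√89 ≈ 0.106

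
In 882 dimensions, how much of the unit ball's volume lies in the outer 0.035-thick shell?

V(inner)/V(outer) = ((1-0.035)/1)^882 ≈ 2.255e-14, so the shell fraction is 1 - 2.255e-14.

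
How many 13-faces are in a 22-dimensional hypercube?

Number of 13-faces = C(22,13) · 2^(22-13) = 497420 · 512 = 254679040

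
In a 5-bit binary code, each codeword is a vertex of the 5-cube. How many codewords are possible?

An n-cube has 2^n vertices; for n = 5 that is 2^5 = 32.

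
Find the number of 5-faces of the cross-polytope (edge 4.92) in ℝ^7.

Number of 5-faces = 2^(5+1) · C(7,5+1) = 64 · 7 = 448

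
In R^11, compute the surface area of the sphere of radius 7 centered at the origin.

S_11(7) = 2·π^(11/2)·(7)^10 / Γ(11/2) = 2582630848·π^5/135 ≈ 5.85434e+09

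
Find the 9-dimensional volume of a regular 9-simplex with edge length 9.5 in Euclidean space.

For a regular n-simplex with edge a, V = (a^n / n!)·√((n+1)/2^n). With a=9.5, n=9: V ≈ 242.725.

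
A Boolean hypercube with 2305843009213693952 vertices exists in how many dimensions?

2^n = 2305843009213693952 ⇒ n = log_2(2305843009213693952) = 61.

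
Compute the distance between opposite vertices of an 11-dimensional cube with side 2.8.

Diagonal = √11 · 2.8 ≈ 9.28655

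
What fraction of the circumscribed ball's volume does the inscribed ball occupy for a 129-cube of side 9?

Volume scales as r^n, and r_in/r_out = 1/√129, giving (1/√129)^129 ≈ 7.36146e-137.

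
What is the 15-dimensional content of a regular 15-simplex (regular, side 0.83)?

V = (0.83^15 / 15!) · √((15+1) / 2^15) ≈ 1.03278e-15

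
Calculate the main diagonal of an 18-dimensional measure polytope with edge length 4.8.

d = √(4.8² + 4.8² + ... + 4.8²) [18 terms] = √(18·4.8²) = 4.8√18 ≈ 20.3647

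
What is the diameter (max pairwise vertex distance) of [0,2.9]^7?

d = √(2.9² + 2.9² + ... + 2.9²) [7 terms] = √(7·2.9²) = 2.9√7 ≈ 7.67268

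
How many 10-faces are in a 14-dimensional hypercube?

Number of 10-faces = C(14,10) · 2^(14-10) = 1001 · 16 = 16016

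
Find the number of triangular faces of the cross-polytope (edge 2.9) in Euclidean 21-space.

Number of 2-faces = 2^(2+1) · C(21,2+1) = 8 · 1330 = 10640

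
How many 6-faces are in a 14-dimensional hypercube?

Number of 6-faces = C(14,6) · 2^(14-6) = 3003 · 256 = 768768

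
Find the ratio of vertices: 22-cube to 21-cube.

The 22-cube has 2^22 = 4194304 vertices. The 21-cube has 2^21 = 2097152 vertices. Ratio: 4194304/2097152 = 2.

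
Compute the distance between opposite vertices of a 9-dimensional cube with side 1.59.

The space diagonal of an n-cube of side s is s√n. Here 1.59·√9 = 4.77.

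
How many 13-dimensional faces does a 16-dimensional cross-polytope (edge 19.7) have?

Number of 13-faces = 2^(13+1) · C(16,13+1) = 16384 · 120 = 1966080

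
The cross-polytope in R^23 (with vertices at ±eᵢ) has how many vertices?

The 23-dimensional cross-polytope has 2n = 2·23 = 46 vertices.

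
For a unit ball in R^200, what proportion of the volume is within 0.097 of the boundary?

V(inner)/V(outer) = ((1-0.097)/1)^200 ≈ 1.373e-09, so the shell fraction is 0.9999999986.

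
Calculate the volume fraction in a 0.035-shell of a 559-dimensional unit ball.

V(inner)/V(outer) = ((1-0.035)/1)^559 ≈ 2.243e-09, so the shell fraction is 0.9999999978.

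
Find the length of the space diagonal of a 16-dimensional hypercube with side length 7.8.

Diagonal = √16 · 7.8 = 31.2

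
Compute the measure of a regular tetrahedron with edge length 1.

Volume = (√2/12) · 1³ = 0.117851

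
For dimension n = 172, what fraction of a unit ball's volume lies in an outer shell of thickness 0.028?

1 - (1-0.028)^172 ≈ 0.992439 ≈ 99.24%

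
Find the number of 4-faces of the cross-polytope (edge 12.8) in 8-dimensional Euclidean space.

Number of 4-faces = 2^(4+1) · C(8,4+1) = 32 · 56 = 1792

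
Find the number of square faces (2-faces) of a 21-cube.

f_2(21-cube) = (21 choose 2) · 2^19 = 110100480.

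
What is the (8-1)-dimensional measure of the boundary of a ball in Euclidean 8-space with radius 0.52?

The surface area of an n-ball is 2π^(n/2) r^(n-1) / Γ(n/2). For n=8, r=0.52: 0.333812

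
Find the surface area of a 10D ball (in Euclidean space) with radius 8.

The surface area of an n-ball is 2π^(n/2) r^(n-1) / Γ(n/2). For n=10, r=8: 33554432·π^5/3 ≈ 3.42277e+09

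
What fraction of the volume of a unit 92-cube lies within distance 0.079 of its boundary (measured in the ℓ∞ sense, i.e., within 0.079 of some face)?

The inner cube has side 1-2·0.079 = 0.842 and volume (0.842)^92 ≈ 1.345e-07, so the shell holds 0.9999998655 of the volume.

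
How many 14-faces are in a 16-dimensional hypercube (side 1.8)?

f_14(16-cube) = (16 choose 14) · 2^2 = 480.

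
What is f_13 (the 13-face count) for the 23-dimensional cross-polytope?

Number of 13-faces = 2^(13+1) · C(23,13+1) = 16384 · 817190 = 13388840960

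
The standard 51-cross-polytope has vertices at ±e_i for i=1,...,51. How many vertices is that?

The 51-dimensional cross-polytope has 2n = 2·51 = 102 vertices.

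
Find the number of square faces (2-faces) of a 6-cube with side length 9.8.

Number of 2-faces = C(6,2) · 2^(6-2) = 15 · 16 = 240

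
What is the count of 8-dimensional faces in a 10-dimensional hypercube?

Number of 8-faces = C(10,8) · 2^(10-8) = 45 · 4 = 180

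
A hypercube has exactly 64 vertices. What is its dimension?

n = log_2(64) = 6.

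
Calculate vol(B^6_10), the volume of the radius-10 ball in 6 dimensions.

V = 500000·π^3/3 ≈ 5.16771e+06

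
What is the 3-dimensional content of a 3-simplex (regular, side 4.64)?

Volume = (√2/12) · 4.64³ = 11.773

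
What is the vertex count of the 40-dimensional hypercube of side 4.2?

Each vertex is a binary string of length 40, so there are 2^40 = 1099511627776.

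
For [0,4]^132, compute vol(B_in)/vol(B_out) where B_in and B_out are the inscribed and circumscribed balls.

V_in / V_out = (r_in/r_out)^132 = (1/√132)^132 = 132^(-132/2) ≈ 1.10185e-140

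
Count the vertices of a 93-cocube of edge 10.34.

The vertices are ±e_1, ..., ±e_93, so there are 2·93 = 186.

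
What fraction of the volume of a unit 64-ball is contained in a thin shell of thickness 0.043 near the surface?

Shell fraction = 1 - (1-0.043)^64 ≈ 0.939971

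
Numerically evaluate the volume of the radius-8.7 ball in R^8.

V_8(8.7) = π^(8/2) · (8.7)^8 / Γ(8/2 + 1) ≈ 1.33212e+08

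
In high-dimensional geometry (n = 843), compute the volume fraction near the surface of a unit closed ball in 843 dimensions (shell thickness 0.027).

1 - (1-0.027)^843 ≈ 1 - 9.531e-11 ≈ (100 - 9.53e-09)%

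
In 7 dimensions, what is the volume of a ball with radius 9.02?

V_7(9.02) = π^(7/2) · (9.02)^7 / Γ(7/2 + 1) ≈ 2.29523e+07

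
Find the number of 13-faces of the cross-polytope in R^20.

Each 13-face is the convex hull of 14 vertices, one chosen as ±e_i from each of 14 distinct axes: 2^14·C(20,14) = 635043840.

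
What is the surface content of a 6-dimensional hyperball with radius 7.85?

|∂B_6(7.85)| ≈ 924268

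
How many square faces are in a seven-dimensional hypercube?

An n-cube has C(n,k)·2^(n-k) k-faces. Here C(7,2)·2^5 = 21·32 = 672.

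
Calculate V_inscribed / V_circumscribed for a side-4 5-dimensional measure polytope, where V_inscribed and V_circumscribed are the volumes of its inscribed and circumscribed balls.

Volume scales as r^n, and r_in/r_out = 1/√5, giving (1/√5)^5 ≈ 0.0178885.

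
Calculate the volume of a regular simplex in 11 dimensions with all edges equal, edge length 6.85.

Volume = 6.85^11 · √(12/2^11) / 11! ≈ 2.9879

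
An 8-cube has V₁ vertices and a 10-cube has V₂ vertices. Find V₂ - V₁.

V₁ = 2^8 = 256. V₂ = 2^10 = 1024. V₂ - V₁ = 768.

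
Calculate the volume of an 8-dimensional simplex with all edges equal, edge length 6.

V_8 = √(9) · 6^8 / (8! · 2^(8/2)) ≈ 7.81071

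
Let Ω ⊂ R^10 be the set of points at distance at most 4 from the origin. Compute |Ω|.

The n-ball volume is π^(n/2)·r^n/Γ(n/2+1). With n=10, r=4: V = 131072·π^5/15 ≈ 2.67404e+06.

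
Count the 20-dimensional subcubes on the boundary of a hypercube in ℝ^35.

Number of 20-faces = C(35,20) · 2^(35-20) = 3247943160 · 32768 = 106428601466880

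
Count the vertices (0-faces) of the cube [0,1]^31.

An n-cube has 2^n vertices; for n = 31 that is 2^31 = 2147483648.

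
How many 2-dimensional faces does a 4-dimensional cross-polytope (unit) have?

Each 2-face is the convex hull of 3 vertices, one chosen as ±e_i from each of 3 distinct axes: 2^3·C(4,3) = 32.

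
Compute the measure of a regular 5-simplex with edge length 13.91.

For a regular n-simplex with edge a, V = (a^n / n!)·√((n+1)/2^n). With a=13.91, n=5: V ≈ 1879.12.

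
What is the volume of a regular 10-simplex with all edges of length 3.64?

Volume = 3.64^10 · √(11/2^10) / 10! ≈ 0.0116626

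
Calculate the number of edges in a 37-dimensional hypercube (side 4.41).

The 37-cube has n·2^(n-1) = 37·2^36 = 37·68719476736 = 2542620639232 edges.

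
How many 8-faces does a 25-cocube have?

f_8(25-orthoplex) = 2^9 · (25 choose 9) = 1046003200.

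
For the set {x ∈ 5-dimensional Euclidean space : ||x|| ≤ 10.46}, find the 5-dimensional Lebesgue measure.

Volume = π^{5/2}·(10.46)^5/Γ(7/2) ≈ 659108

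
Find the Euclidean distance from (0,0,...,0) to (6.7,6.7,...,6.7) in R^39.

||(6.7,6.7,...,6.7)|| = √(39)·6.7 ≈ 41.8415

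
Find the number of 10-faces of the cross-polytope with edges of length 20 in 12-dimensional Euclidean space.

Number of 10-faces = 2^(10+1) · C(12,10+1) = 2048 · 12 = 24576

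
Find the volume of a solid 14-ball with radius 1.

The n-ball volume is π^(n/2)·r^n/Γ(n/2+1). With n=14, r=1: V = π^7/5040 ≈ 0.599265.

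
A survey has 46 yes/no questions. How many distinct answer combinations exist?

The 46-cube has 2^46 = 70368744177664 vertices.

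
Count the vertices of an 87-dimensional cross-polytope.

The 87-dimensional cross-polytope has 2n = 2·87 = 174 vertices.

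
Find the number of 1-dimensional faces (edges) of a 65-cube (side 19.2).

Each of the 2^65 = 36893488147419103232 vertices has degree 65; total edges = 65·2^65/2 = 1199038364791120855040.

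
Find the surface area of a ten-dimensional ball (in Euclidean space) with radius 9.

S_10(9) = 2·π^(10/2)·(9)^9 / Γ(10/2) = 129140163·π^5/4 ≈ 9.87986e+09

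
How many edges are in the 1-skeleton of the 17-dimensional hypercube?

The 17-cube has n·2^(n-1) = 17·2^16 = 17·65536 = 1114112 edges.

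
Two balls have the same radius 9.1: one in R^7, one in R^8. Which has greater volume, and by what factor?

V_7(9.1) ≈ 2.44157e+07, V_8(9.1) ≈ 1.90862e+08. The 8-ball is larger by a factor of 7.817.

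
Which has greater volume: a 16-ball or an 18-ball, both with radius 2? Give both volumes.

V_16(2) ≈ 15422.6. V_18(2) ≈ 21534.1. The 18-ball is larger.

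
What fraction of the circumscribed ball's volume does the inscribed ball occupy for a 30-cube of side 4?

Volume scales as r^n, and r_in/r_out = 1/√30, giving (1/√30)^30 ≈ 6.96917e-23.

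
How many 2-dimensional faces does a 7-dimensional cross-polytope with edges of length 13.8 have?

f_2(7-orthoplex) = 2^3 · (7 choose 3) = 280.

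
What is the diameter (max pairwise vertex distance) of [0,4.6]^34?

d = √(4.6² + 4.6² + ... + 4.6²) [34 terms] = √(34·4.6²) = 4.6√34 ≈ 26.8224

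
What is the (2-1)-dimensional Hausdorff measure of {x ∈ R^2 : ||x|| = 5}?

|∂B_2(5)| = 2πr = 2π·5 ≈ 31.4159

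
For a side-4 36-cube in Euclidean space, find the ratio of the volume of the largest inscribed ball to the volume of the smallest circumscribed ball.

V_in / V_out = (r_in/r_out)^36 = (1/√36)^36 = 36^(-36/2) ≈ 9.69516e-29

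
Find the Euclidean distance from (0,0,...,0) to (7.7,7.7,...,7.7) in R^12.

||(7.7,7.7,...,7.7)|| = √(12)·7.7 ≈ 26.6736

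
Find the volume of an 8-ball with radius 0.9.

Volume = π^{8/2}·(0.9)^8/Γ(5) ≈ 1.74714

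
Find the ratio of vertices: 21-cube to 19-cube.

The 21-cube has 2^21 = 2097152 vertices. The 19-cube has 2^19 = 524288 vertices. Ratio: 2097152/524288 = 4.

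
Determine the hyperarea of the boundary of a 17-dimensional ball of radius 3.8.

S_17(3.8) = 2·π^(17/2)·(3.8)^16 / Γ(17/2) ≈ 4.53051e+09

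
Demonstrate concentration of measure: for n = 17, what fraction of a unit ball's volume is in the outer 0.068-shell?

1 - (1-0.068)^17 ≈ 0.697956 ≈ 69.80%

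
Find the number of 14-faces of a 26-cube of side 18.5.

An n-cube has C(n,k)·2^(n-k) k-faces. Here C(26,14)·2^12 = 9657700·4096 = 39557939200.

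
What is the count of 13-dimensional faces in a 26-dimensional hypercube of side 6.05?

Choose 13 of 26 axes to span the face (C(26,13) = 10400600 ways), then fix each of the remaining 13 coordinates at one of its two extreme values (2^13 = 8192 ways): 10400600·8192 = 85201715200.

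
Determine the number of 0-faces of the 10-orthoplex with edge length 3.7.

f_0(10-orthoplex) = 2^1 · (10 choose 1) = 20.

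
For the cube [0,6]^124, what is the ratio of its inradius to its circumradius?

r_in / r_out = (6/2) / (6√124/2) = 1/√124 ≈ 0.0898027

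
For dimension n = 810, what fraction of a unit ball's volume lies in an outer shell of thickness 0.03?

1 - (1-0.03)^810 ≈ 1 - 1.928e-11 ≈ (100 - 1.93e-09)%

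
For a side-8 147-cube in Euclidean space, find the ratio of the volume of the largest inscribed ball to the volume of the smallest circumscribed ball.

V_in / V_out = (r_in/r_out)^147 = (1/√147)^147 = 147^(-147/2) ≈ 5.03705e-160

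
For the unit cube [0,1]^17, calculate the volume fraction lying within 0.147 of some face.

The inner cube has side 1-2·0.147 = 0.706 and volume (0.706)^17 ≈ 0.00269, so the shell holds 0.99731 of the volume.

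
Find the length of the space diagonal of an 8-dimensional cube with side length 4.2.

Diagonal = √8 · 4.2 ≈ 11.8794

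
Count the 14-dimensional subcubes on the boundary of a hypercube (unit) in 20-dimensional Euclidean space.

An n-cube has C(n,k)·2^(n-k) k-faces. Here C(20,14)·2^6 = 38760·64 = 2480640.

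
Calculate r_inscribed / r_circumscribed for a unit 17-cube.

r_in = 1/2 (half the side); r_out = 1√17/2 (half the diagonal). Ratio = 1/√17 ≈ 0.242536.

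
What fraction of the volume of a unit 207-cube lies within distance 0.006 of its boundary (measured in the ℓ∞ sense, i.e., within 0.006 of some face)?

Shell fraction = 1 - (1-0.012)^207 ≈ 0.917835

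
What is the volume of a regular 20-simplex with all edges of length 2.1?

For a regular n-simplex with edge a, V = (a^n / n!)·√((n+1)/2^n). With a=2.1, n=20: V ≈ 5.11765e-15.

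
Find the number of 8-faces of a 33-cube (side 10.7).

Number of 8-faces = C(33,8) · 2^(33-8) = 13884156 · 33554432 = 465874968379392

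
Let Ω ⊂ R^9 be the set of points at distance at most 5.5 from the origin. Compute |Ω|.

The n-ball volume is π^(n/2)·r^n/Γ(n/2+1). With n=9, r=5.5: V = 2357947691·π^4/15120 ≈ 1.51908e+07.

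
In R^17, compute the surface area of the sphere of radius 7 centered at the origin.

S_17(7) = 2·π^(17/2)·(7)^16 / Γ(17/2) = 2430751493090816·π^8/289575 ≈ 7.96487e+13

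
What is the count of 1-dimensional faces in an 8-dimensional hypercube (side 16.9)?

Number of 1-faces = C(8,1) · 2^(8-1) = 8 · 128 = 1024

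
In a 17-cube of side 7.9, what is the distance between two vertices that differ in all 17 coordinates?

d = √(7.9² + 7.9² + ... + 7.9²) [17 terms] = √(17·7.9²) = 7.9√17 ≈ 32.5725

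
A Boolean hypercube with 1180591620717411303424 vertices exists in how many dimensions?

n = log_2(1180591620717411303424) = 70.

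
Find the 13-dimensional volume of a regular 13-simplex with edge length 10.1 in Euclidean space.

V_13 = √(14) · 10.1^13 / (13! · 2^(13/2)) ≈ 75.5556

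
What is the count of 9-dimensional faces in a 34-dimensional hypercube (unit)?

Choose 9 of 34 axes to span the face (C(34,9) = 52451256 ways), then fix each of the remaining 25 coordinates at one of its two extreme values (2^25 = 33554432 ways): 52451256·33554432 = 1759972102766592.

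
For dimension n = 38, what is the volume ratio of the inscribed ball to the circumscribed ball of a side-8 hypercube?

V_in / V_out = (r_in/r_out)^38 = (1/√38)^38 = 38^(-38/2) ≈ 9.64077e-31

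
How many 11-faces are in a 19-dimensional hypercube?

An n-cube has C(n,k)·2^(n-k) k-faces. Here C(19,11)·2^8 = 75582·256 = 19348992.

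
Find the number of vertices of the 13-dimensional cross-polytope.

The 13-dimensional cross-polytope has 2n = 2·13 = 26 vertices.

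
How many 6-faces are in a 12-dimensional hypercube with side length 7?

Choose 6 of 12 axes to span the face (C(12,6) = 924 ways), then fix each of the remaining 6 coordinates at one of its two extreme values (2^6 = 64 ways): 924·64 = 59136.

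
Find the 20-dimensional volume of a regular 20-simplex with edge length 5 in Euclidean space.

V = (5^20 / 20!) · √((20+1) / 2^20) ≈ 1.75422e-07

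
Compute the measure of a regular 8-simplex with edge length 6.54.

V = (6.54^8 / 8!) · √((8+1) / 2^8) ≈ 15.5633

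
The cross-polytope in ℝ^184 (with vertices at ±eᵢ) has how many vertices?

An n-cross-polytope has 2n vertices; here n = 184, giving 368.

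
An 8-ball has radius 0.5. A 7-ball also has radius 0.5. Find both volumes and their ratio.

V_8(0.5) ≈ 0.0158543. V_7(0.5) ≈ 0.0369122. Ratio V_8/V_7 ≈ 0.4295.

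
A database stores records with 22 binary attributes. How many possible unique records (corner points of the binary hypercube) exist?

An n-cube has 2^n vertices; for n = 22 that is 2^22 = 4194304.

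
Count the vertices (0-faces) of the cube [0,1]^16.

The 16-cube has 2^16 = 65536 vertices.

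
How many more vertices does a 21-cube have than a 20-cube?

The 21-cube has 2^21 = 2097152 vertices. The 20-cube has 2^20 = 1048576 vertices. Difference: 2097152 - 1048576 = 1048576.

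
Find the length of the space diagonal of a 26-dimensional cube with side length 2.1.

Diagonal = √26 · 2.1 ≈ 10.7079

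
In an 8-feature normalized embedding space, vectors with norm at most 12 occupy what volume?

Volume = π^{8/2}·(12)^8/Γ(5) = 17915904·π^4 ≈ 1.74517e+09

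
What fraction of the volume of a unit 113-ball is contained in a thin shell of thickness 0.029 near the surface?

V(inner)/V(outer) = ((1-0.029)/1)^113 ≈ 0.03596, so the shell fraction is 0.964044.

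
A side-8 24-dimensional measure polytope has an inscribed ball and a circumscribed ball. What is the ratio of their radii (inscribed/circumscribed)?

r_in / r_out = (8/2) / (8√24/2) = 1/√24 ≈ 0.204124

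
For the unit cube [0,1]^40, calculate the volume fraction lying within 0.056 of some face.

1 - (1 - 2·0.056)^40 = 1 - 0.888^40 ≈ 0.99136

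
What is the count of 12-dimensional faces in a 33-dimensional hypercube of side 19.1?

Choose 12 of 33 axes to span the face (C(33,12) = 354817320 ways), then fix each of the remaining 21 coordinates at one of its two extreme values (2^21 = 2097152 ways): 354817320·2097152 = 744105852272640.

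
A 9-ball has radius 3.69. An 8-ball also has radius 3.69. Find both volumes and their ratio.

V_9(3.69) ≈ 418365. V_8(3.69) ≈ 139508. Ratio V_9/V_8 ≈ 2.999.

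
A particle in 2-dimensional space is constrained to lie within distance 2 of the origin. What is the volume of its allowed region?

Volume = π^{2/2}·(2)^2/Γ(2) = 4·π ≈ 12.5664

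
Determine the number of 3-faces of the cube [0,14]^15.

Choose 3 of 15 axes to span the face (C(15,3) = 455 ways), then fix each of the remaining 12 coordinates at one of its two extreme values (2^12 = 4096 ways): 455·4096 = 1863680.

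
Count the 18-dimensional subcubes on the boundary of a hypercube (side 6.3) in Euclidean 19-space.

f_18(19-cube) = (19 choose 18) · 2^1 = 38.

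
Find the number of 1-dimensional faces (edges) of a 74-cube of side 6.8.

Number of 1-faces = C(74,1)·2^(74-1) = 74·9444732965739290427392 = 698910239464707491627008.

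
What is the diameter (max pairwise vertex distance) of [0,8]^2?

d = √(8² + 8² + ... + 8²) [2 terms] = √(2·8²) = 8√2 ≈ 11.3137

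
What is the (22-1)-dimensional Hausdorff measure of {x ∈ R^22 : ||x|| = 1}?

The surface area of an n-ball is 2π^(n/2) r^(n-1) / Γ(n/2). For n=22, r=1: π^11/1814400 ≈ 0.162149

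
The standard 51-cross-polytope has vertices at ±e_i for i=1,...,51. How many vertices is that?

The 51-dimensional cross-polytope has 2n = 2·51 = 102 vertices.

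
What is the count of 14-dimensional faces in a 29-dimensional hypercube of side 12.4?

Choose 14 of 29 axes to span the face (C(29,14) = 77558760 ways), then fix each of the remaining 15 coordinates at one of its two extreme values (2^15 = 32768 ways): 77558760·32768 = 2541445447680.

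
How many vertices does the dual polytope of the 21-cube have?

An n-cross-polytope has 2n vertices; here n = 21, giving 42.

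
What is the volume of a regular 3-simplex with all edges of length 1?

Volume = (√2/12) · 1³ = 0.117851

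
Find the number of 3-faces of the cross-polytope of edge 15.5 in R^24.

Each 3-face is the convex hull of 4 vertices, one chosen as ±e_i from each of 4 distinct axes: 2^4·C(24,4) = 170016.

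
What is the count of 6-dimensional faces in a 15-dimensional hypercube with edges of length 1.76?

Choose 6 of 15 axes to span the face (C(15,6) = 5005 ways), then fix each of the remaining 9 coordinates at one of its two extreme values (2^9 = 512 ways): 5005·512 = 2562560.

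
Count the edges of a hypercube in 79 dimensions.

An n-cube has n·2^(n-1) edges. With n = 79: 79·302231454903657293676544 = 23876284937388926200446976.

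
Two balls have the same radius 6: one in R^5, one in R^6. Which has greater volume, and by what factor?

V_5(6) ≈ 40931.2, V_6(6) ≈ 241105. The 6-ball is larger by a factor of 5.89.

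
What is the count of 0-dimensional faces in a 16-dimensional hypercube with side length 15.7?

An n-cube has C(n,k)·2^(n-k) k-faces. Here C(16,0)·2^16 = 1·65536 = 65536.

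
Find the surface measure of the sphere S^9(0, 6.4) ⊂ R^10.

S = n·V_n(r)/r = 10·V_10(6.4)/6.4 (volume-to-surface relation), giving 4.59397e+08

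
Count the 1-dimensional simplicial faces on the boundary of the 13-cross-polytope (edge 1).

An n-cross-polytope has 2^(k+1)·C(n,k+1) k-faces. Here 2^2·C(13,2) = 4·78 = 312.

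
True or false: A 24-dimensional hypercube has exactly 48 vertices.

False. The 24-cube has 2^24 = 16777216 vertices.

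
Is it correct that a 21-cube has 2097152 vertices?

True. The 21-cube has 2^21 = 2097152 vertices.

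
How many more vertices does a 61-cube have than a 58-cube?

The 61-cube has 2^61 = 2305843009213693952 vertices. The 58-cube has 2^58 = 288230376151711744 vertices. Difference: 2305843009213693952 - 288230376151711744 = 2017612633061982208.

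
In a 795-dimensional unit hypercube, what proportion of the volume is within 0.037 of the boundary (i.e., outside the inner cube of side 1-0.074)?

1 - (1 - 2·0.037)^795 = 1 - 0.926^795 ≈ 1 - 2.856e-27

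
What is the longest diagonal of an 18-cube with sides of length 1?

||(1,1,...,1)|| = √(18)·1 ≈ 4.24264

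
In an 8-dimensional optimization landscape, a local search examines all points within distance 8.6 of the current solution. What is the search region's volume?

The n-ball volume is π^(n/2)·r^n/Γ(n/2+1). With n=8, r=8.6: V ≈ 1.21444e+08.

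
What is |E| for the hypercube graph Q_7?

Number of 1-faces = C(7,1)·2^(7-1) = 7·64 = 448.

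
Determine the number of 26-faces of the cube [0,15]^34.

f_26(34-cube) = (34 choose 26) · 2^8 = 4647988224.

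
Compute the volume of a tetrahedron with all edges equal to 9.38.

Volume = (√2/12) · 9.38³ = 97.2618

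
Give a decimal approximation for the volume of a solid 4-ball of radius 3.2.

Volume = π^{4/2}·(3.2)^4/Γ(3) ≈ 517.452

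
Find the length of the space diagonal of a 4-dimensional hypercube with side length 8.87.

d = √(8.87² + 8.87² + ... + 8.87²) [4 terms] = √(4·8.87²) = 8.87√4 = 17.74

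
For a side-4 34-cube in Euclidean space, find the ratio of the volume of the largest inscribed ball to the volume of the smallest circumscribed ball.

The radii are 4/2 and 4√34/2, so the volume ratio is (1/√34)^34 = 34^{-34/2} ≈ 9.22271e-27.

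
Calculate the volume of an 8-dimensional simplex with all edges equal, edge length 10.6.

V = (10.6^8 / 8!) · √((8+1) / 2^8) ≈ 741.187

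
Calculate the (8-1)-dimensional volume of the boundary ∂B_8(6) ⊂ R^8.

The surface area of an n-ball is 2π^(n/2) r^(n-1) / Γ(n/2). For n=8, r=6: 93312·π^4 ≈ 9.08944e+06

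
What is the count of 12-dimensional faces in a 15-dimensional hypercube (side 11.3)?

Number of 12-faces = C(15,12) · 2^(15-12) = 455 · 8 = 3640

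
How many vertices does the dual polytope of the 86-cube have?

Number of vertices = 2n = 172.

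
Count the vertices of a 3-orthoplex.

Number of vertices = 2n = 6.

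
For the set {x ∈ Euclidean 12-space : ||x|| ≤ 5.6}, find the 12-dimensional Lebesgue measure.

The n-ball volume is π^(n/2)·r^n/Γ(n/2+1). With n=12, r=5.6: V ≈ 1.27006e+09.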